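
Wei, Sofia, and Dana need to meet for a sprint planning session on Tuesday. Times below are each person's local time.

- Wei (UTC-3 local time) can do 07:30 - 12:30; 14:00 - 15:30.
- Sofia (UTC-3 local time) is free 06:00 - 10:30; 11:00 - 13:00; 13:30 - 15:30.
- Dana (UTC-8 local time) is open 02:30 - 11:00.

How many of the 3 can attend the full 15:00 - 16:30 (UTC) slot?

Wei in UTC: 10:30-15:30, 17:00-18:30 (add 3h to convert from UTC-3).
Sofia in UTC: 09:00-13:30, 14:00-16:00, 16:30-18:30 (add 3h to convert from UTC-3).
Dana in UTC: 10:30-19:00 (add 8h to convert from UTC-8).
Dana can make the full 15:00-16:30 slot — that's 1.

1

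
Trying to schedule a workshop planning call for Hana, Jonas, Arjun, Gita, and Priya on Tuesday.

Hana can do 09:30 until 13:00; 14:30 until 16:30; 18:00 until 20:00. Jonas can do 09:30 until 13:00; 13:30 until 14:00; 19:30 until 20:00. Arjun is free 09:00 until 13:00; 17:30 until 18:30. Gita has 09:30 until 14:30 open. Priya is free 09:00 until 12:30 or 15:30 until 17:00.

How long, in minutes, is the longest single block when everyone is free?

180

Hana ∩ Jonas: 09:30-13:00, 19:30-20:00.
Hana ∩ Jonas ∩ Arjun: 09:30-13:00.
Hana ∩ Jonas ∩ Arjun ∩ Gita: 09:30-13:00.
Hana ∩ Jonas ∩ Arjun ∩ Gita ∩ Priya: 09:30-12:30.
So the common availability across everyone is 09:30-12:30.
The longest is 09:30-12:30 at 180 minutes.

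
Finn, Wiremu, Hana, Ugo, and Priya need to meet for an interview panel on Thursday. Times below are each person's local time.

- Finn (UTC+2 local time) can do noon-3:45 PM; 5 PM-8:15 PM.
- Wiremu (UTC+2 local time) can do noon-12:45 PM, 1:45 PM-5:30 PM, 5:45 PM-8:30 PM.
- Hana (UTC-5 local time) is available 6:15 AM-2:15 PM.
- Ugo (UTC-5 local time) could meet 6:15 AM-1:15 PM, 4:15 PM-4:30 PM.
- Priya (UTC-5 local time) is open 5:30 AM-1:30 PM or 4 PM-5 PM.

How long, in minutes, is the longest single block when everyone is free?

Finn in UTC: 10:00-13:45, 15:00-18:15 (subtract 2h to convert from UTC+2).
Wiremu in UTC: 10:00-10:45, 11:45-15:30, 15:45-18:30 (subtract 2h to convert from UTC+2).
Hana in UTC: 11:15-19:15 (add 5h to convert from UTC-5).
Ugo in UTC: 11:15-18:15, 21:15-21:30 (add 5h to convert from UTC-5).
Priya in UTC: 10:30-18:30, 21:00-22:00 (add 5h to convert from UTC-5).
Finn ∩ Wiremu: 10:00-10:45, 11:45-13:45, 15:00-15:30, 15:45-18:15.
Finn ∩ Wiremu ∩ Hana: 11:45-13:45, 15:00-15:30, 15:45-18:15.
Finn ∩ Wiremu ∩ Hana ∩ Ugo: 11:45-13:45, 15:00-15:30, 15:45-18:15.
Finn ∩ Wiremu ∩ Hana ∩ Ugo ∩ Priya: 11:45-13:45, 15:00-15:30, 15:45-18:15.
So the common availability across everyone is 11:45-13:45, 15:00-15:30, 15:45-18:15.
The longest is 15:45-18:15 at 150 minutes.

150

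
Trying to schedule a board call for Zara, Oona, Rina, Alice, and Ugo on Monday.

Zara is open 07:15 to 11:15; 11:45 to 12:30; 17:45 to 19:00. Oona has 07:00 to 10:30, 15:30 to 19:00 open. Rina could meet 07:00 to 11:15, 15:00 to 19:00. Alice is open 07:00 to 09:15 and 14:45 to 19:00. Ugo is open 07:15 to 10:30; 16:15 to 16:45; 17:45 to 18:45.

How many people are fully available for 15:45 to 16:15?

Oona, Rina, and Alice can make the full 15:45-16:15 slot — that's 3.

3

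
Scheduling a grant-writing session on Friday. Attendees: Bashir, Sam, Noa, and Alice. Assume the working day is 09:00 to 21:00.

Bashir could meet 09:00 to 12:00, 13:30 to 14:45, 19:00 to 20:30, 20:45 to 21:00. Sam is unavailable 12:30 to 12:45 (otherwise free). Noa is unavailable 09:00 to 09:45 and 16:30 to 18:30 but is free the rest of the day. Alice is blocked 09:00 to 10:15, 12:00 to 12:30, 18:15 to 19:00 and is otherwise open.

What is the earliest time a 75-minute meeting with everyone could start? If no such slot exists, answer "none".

Bashir free: 09:00-12:00, 13:30-14:45, 19:00-20:30, 20:45-21:00.
Sam free: 09:00-12:30, 12:45-21:00 (invert busy blocks within the working day).
Noa free: 09:45-16:30, 18:30-21:00 (invert busy blocks within the working day).
Alice free: 10:15-12:00, 12:30-18:15, 19:00-21:00 (invert busy blocks within the working day).
Bashir ∩ Sam: 09:00-12:00, 13:30-14:45, 19:00-20:30, 20:45-21:00.
Bashir ∩ Sam ∩ Noa: 09:45-12:00, 13:30-14:45, 19:00-20:30, 20:45-21:00.
Bashir ∩ Sam ∩ Noa ∩ Alice: 10:15-12:00, 13:30-14:45, 19:00-20:30, 20:45-21:00.
The first common window of at least 75 minutes is 10:15-12:00, so the earliest start is 10:15.

10:15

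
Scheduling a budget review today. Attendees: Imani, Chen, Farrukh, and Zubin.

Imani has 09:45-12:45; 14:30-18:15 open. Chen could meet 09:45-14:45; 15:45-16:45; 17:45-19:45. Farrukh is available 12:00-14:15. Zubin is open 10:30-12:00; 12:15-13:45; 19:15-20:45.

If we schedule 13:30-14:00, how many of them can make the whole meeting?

2

Chen and Farrukh can make the full 13:30-14:00 slot — that's 2.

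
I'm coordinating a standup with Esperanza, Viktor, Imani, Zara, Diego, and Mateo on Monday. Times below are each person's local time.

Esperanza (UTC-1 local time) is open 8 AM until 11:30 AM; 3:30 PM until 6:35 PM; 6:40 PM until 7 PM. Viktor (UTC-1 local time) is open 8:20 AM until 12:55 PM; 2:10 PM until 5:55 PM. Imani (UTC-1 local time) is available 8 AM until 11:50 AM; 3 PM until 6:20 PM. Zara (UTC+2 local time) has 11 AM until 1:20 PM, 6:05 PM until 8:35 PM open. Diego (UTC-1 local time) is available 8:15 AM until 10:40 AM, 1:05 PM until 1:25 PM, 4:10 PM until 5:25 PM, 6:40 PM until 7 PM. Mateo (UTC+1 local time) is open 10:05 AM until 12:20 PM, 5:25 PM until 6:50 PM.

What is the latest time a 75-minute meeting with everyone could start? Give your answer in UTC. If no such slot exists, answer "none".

Esperanza in UTC: 09:00-12:30, 16:30-19:35, 19:40-20:00 (add 1h to convert from UTC-1).
Viktor in UTC: 09:20-13:55, 15:10-18:55 (add 1h to convert from UTC-1).
Imani in UTC: 09:00-12:50, 16:00-19:20 (add 1h to convert from UTC-1).
Zara in UTC: 09:00-11:20, 16:05-18:35 (subtract 2h to convert from UTC+2).
Diego in UTC: 09:15-11:40, 14:05-14:25, 17:10-18:25, 19:40-20:00 (add 1h to convert from UTC-1).
Mateo in UTC: 09:05-11:20, 16:25-17:50 (subtract 1h to convert from UTC+1).
Esperanza ∩ Viktor: 09:20-12:30, 16:30-18:55.
Esperanza ∩ Viktor ∩ Imani: 09:20-12:30, 16:30-18:55.
Esperanza ∩ Viktor ∩ Imani ∩ Zara: 09:20-11:20, 16:30-18:35.
Esperanza ∩ Viktor ∩ Imani ∩ Zara ∩ Diego: 09:20-11:20, 17:10-18:25.
Esperanza ∩ Viktor ∩ Imani ∩ Zara ∩ Diego ∩ Mateo: 09:20-11:20, 17:10-17:50.
The last common window of at least 75 minutes is 09:20-11:20; a 75-minute meeting can start as late as 10:05 and still end by 11:20.

10:05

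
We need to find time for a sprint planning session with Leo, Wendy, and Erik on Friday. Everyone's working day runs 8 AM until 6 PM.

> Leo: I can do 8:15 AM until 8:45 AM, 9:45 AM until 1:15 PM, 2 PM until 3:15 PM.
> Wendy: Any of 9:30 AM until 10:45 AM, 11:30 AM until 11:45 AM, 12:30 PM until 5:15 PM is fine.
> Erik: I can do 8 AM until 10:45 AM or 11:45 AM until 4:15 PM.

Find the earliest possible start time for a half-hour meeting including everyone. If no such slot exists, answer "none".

Leo ∩ Wendy: 09:45-10:45, 11:30-11:45, 12:30-13:15, 14:00-15:15.
Leo ∩ Wendy ∩ Erik: 09:45-10:45, 12:30-13:15, 14:00-15:15.
The first common window of at least 30 minutes is 09:45-10:45, so the earliest start is 09:45.

09:45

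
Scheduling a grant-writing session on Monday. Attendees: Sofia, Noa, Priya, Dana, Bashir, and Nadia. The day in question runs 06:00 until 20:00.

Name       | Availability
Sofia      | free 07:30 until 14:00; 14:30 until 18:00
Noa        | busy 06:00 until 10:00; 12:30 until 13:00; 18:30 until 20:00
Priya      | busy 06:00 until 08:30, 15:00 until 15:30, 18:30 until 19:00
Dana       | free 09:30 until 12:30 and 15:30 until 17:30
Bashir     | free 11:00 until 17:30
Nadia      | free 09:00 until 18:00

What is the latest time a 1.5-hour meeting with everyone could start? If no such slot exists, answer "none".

16:00

Sofia free: 07:30-14:00, 14:30-18:00.
Noa free: 10:00-12:30, 13:00-18:30 (invert busy blocks within the working day).
Priya free: 08:30-15:00, 15:30-18:30, 19:00-20:00 (invert busy blocks within the working day).
Dana free: 09:30-12:30, 15:30-17:30.
Bashir free: 11:00-17:30.
Nadia free: 09:00-18:00.
Sofia ∩ Noa: 10:00-12:30, 13:00-14:00, 14:30-18:00.
Sofia ∩ Noa ∩ Priya: 10:00-12:30, 13:00-14:00, 14:30-15:00, 15:30-18:00.
Sofia ∩ Noa ∩ Priya ∩ Dana: 10:00-12:30, 15:30-17:30.
Sofia ∩ Noa ∩ Priya ∩ Dana ∩ Bashir: 11:00-12:30, 15:30-17:30.
Sofia ∩ Noa ∩ Priya ∩ Dana ∩ Bashir ∩ Nadia: 11:00-12:30, 15:30-17:30.
So the common availability across everyone is 11:00-12:30, 15:30-17:30.
The last common window of at least 90 minutes is 15:30-17:30; a 90-minute meeting can start as late as 16:00 and still end by 17:30.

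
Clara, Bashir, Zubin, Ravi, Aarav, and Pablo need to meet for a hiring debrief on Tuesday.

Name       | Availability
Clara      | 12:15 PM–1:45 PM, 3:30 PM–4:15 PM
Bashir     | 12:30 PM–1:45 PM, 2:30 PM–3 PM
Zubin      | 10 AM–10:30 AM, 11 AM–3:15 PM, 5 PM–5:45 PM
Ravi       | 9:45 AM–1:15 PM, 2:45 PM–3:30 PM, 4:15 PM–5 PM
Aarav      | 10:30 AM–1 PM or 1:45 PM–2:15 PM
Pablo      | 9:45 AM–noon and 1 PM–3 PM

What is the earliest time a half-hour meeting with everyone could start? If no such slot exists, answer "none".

none

Clara ∩ Bashir: 12:30-13:45.
Clara ∩ Bashir ∩ Zubin: 12:30-13:45.
Clara ∩ Bashir ∩ Zubin ∩ Ravi: 12:30-13:15.
Clara ∩ Bashir ∩ Zubin ∩ Ravi ∩ Aarav: 12:30-13:00.
Clara ∩ Bashir ∩ Zubin ∩ Ravi ∩ Aarav ∩ Pablo: ∅.
There is no time when everyone is free.
No common window is at least 30 minutes long.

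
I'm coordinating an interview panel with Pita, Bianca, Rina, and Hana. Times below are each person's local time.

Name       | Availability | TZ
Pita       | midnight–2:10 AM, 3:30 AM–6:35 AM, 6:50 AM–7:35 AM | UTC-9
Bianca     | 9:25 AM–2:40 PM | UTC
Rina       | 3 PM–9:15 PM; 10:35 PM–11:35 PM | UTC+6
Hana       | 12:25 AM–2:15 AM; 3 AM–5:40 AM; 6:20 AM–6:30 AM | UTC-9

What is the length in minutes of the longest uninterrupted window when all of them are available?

130

Pita in UTC: 09:00-11:10, 12:30-15:35, 15:50-16:35 (add 9h to convert from UTC-9).
Bianca in UTC: 09:25-14:40.
Rina in UTC: 09:00-15:15, 16:35-17:35 (subtract 6h to convert from UTC+6).
Hana in UTC: 09:25-11:15, 12:00-14:40, 15:20-15:30 (add 9h to convert from UTC-9).
Pita ∩ Bianca: 09:25-11:10, 12:30-14:40.
Pita ∩ Bianca ∩ Rina: 09:25-11:10, 12:30-14:40.
Pita ∩ Bianca ∩ Rina ∩ Hana: 09:25-11:10, 12:30-14:40.
So the common availability across everyone is 09:25-11:10, 12:30-14:40.
The longest is 12:30-14:40 at 130 minutes.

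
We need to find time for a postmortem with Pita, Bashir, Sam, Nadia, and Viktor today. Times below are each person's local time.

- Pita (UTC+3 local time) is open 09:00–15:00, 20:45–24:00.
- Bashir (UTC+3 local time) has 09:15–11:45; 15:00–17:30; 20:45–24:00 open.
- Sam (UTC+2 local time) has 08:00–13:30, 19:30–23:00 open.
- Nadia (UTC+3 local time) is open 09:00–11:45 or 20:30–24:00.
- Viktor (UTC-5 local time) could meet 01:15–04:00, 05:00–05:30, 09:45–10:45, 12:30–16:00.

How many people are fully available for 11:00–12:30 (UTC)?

Pita in UTC: 06:00-12:00, 17:45-21:00 (subtract 3h to convert from UTC+3).
Bashir in UTC: 06:15-08:45, 12:00-14:30, 17:45-21:00 (subtract 3h to convert from UTC+3).
Sam in UTC: 06:00-11:30, 17:30-21:00 (subtract 2h to convert from UTC+2).
Nadia in UTC: 06:00-08:45, 17:30-21:00 (subtract 3h to convert from UTC+3).
Viktor in UTC: 06:15-09:00, 10:00-10:30, 14:45-15:45, 17:30-21:00 (add 5h to convert from UTC-5).
nobody can make the full 11:00-12:30 slot — that's 0.

0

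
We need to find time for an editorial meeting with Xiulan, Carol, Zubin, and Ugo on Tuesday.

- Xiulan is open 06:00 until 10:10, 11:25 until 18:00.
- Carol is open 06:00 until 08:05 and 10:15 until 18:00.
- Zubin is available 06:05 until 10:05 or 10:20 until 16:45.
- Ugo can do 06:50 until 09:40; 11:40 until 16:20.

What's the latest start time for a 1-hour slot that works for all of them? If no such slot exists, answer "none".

15:20

Xiulan ∩ Carol: 06:00-08:05, 11:25-18:00.
Xiulan ∩ Carol ∩ Zubin: 06:05-08:05, 11:25-16:45.
Xiulan ∩ Carol ∩ Zubin ∩ Ugo: 06:50-08:05, 11:40-16:20.
Those are the intersection windows.
The last common window of at least 60 minutes is 11:40-16:20; a 60-minute meeting can start as late as 15:20 and still end by 16:20.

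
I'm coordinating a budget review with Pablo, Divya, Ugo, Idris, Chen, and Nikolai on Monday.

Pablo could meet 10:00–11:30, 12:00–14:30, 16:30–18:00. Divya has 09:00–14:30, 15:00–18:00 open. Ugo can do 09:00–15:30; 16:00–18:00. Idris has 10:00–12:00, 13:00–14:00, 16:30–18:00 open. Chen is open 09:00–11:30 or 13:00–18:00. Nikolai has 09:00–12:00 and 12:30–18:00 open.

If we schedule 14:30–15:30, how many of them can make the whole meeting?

Ugo, Chen, and Nikolai can make the full 14:30-15:30 slot — that's 3.

3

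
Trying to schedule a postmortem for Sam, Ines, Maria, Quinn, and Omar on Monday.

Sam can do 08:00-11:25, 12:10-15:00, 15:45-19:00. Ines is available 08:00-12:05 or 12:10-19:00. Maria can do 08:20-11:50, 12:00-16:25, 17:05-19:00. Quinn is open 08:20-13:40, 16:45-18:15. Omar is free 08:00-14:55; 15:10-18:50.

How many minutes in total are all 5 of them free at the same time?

345

Sam ∩ Ines: 08:00-11:25, 12:10-15:00, 15:45-19:00.
Sam ∩ Ines ∩ Maria: 08:20-11:25, 12:10-15:00, 15:45-16:25, 17:05-19:00.
Sam ∩ Ines ∩ Maria ∩ Quinn: 08:20-11:25, 12:10-13:40, 17:05-18:15.
Sam ∩ Ines ∩ Maria ∩ Quinn ∩ Omar: 08:20-11:25, 12:10-13:40, 17:05-18:15.
Summing the common windows: 185 + 90 + 70 = 345 minutes.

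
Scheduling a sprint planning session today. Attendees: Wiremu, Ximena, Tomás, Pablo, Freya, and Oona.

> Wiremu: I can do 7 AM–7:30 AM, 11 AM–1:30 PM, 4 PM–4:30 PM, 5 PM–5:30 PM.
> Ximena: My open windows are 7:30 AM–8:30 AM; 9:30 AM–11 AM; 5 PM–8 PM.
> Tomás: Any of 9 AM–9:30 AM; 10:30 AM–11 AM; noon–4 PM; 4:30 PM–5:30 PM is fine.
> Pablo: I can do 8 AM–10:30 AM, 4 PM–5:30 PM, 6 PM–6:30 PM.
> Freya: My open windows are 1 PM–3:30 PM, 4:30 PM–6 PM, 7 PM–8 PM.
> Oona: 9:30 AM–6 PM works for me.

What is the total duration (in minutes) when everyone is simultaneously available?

Wiremu ∩ Ximena: 17:00-17:30.
Wiremu ∩ Ximena ∩ Tomás: 17:00-17:30.
Wiremu ∩ Ximena ∩ Tomás ∩ Pablo: 17:00-17:30.
Wiremu ∩ Ximena ∩ Tomás ∩ Pablo ∩ Freya: 17:00-17:30.
Wiremu ∩ Ximena ∩ Tomás ∩ Pablo ∩ Freya ∩ Oona: 17:00-17:30.
So the common availability across everyone is 17:00-17:30.
That's a single block of 30 minutes.

30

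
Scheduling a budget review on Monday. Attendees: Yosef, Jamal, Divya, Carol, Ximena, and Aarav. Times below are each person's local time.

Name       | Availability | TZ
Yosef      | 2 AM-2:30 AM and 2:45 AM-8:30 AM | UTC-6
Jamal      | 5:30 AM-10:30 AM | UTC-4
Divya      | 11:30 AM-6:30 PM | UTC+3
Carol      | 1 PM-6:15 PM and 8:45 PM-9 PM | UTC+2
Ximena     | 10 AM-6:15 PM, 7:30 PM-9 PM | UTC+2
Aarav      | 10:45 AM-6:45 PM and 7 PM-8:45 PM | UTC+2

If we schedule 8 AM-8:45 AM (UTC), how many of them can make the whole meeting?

1

Yosef in UTC: 08:00-08:30, 08:45-14:30 (add 6h to convert from UTC-6).
Jamal in UTC: 09:30-14:30 (add 4h to convert from UTC-4).
Divya in UTC: 08:30-15:30 (subtract 3h to convert from UTC+3).
Carol in UTC: 11:00-16:15, 18:45-19:00 (subtract 2h to convert from UTC+2).
Ximena in UTC: 08:00-16:15, 17:30-19:00 (subtract 2h to convert from UTC+2).
Aarav in UTC: 08:45-16:45, 17:00-18:45 (subtract 2h to convert from UTC+2).
Ximena can make the full 08:00-08:45 slot — that's 1.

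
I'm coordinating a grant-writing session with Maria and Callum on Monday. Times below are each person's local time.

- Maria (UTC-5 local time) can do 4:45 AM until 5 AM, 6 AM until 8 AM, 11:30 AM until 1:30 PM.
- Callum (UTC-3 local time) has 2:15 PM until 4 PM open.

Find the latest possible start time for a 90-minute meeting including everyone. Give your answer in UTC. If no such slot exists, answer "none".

none

Maria in UTC: 09:45-10:00, 11:00-13:00, 16:30-18:30 (add 5h to convert from UTC-5).
Callum in UTC: 17:15-19:00 (add 3h to convert from UTC-3).
Maria ∩ Callum: 17:15-18:30.
No common window is at least 90 minutes long.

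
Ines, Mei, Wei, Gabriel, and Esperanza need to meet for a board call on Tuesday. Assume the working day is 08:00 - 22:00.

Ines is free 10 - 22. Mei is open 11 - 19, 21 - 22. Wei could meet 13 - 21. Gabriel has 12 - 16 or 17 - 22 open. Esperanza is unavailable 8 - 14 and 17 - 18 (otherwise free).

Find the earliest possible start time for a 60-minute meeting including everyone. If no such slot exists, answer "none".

14:00

Ines free: 10:00-22:00.
Mei free: 11:00-19:00, 21:00-22:00.
Wei free: 13:00-21:00.
Gabriel free: 12:00-16:00, 17:00-22:00.
Esperanza free: 14:00-17:00, 18:00-22:00 (invert busy blocks within the working day).
Ines ∩ Mei: 11:00-19:00, 21:00-22:00.
Ines ∩ Mei ∩ Wei: 13:00-19:00.
Ines ∩ Mei ∩ Wei ∩ Gabriel: 13:00-16:00, 17:00-19:00.
Ines ∩ Mei ∩ Wei ∩ Gabriel ∩ Esperanza: 14:00-16:00, 18:00-19:00.
The first common window of at least 60 minutes is 14:00-16:00, so the earliest start is 14:00.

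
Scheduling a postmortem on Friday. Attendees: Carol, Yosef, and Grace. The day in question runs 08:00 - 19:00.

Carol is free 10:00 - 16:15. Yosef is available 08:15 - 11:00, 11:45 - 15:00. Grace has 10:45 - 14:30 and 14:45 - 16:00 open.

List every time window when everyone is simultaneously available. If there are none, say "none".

Carol ∩ Yosef: 10:00-11:00, 11:45-15:00.
Carol ∩ Yosef ∩ Grace: 10:45-11:00, 11:45-14:30, 14:45-15:00.
Those are the intersection windows.

10:45-11:00, 11:45-14:30, 14:45-15:00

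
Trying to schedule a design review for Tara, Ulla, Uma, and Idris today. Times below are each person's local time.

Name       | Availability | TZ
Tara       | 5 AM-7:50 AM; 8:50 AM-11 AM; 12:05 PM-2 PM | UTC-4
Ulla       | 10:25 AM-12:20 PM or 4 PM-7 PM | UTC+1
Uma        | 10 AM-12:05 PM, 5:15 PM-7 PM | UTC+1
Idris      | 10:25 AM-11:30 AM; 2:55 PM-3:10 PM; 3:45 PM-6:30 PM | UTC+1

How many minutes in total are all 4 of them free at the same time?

140

Tara in UTC: 09:00-11:50, 12:50-15:00, 16:05-18:00 (add 4h to convert from UTC-4).
Ulla in UTC: 09:25-11:20, 15:00-18:00 (subtract 1h to convert from UTC+1).
Uma in UTC: 09:00-11:05, 16:15-18:00 (subtract 1h to convert from UTC+1).
Idris in UTC: 09:25-10:30, 13:55-14:10, 14:45-17:30 (subtract 1h to convert from UTC+1).
Tara ∩ Ulla: 09:25-11:20, 16:05-18:00.
Tara ∩ Ulla ∩ Uma: 09:25-11:05, 16:15-18:00.
Tara ∩ Ulla ∩ Uma ∩ Idris: 09:25-10:30, 16:15-17:30.
Summing the common windows: 65 + 75 = 140 minutes.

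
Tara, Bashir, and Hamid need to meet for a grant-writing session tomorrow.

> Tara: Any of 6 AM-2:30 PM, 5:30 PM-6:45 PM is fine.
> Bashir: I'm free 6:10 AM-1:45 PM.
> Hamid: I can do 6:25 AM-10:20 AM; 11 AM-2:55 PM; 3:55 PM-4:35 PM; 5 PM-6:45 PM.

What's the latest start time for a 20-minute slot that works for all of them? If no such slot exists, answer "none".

Tara ∩ Bashir: 06:10-13:45.
Tara ∩ Bashir ∩ Hamid: 06:25-10:20, 11:00-13:45.
The last common window of at least 20 minutes is 11:00-13:45; a 20-minute meeting can start as late as 13:25 and still end by 13:45.

13:25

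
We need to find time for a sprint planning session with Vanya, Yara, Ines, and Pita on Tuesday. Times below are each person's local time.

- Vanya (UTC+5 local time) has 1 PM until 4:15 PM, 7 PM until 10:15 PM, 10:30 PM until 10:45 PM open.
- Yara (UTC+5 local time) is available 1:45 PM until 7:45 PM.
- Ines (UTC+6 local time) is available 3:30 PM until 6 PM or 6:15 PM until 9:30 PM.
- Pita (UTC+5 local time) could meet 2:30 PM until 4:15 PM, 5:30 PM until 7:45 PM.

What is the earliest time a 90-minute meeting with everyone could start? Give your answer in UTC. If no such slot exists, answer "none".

Vanya in UTC: 08:00-11:15, 14:00-17:15, 17:30-17:45 (subtract 5h to convert from UTC+5).
Yara in UTC: 08:45-14:45 (subtract 5h to convert from UTC+5).
Ines in UTC: 09:30-12:00, 12:15-15:30 (subtract 6h to convert from UTC+6).
Pita in UTC: 09:30-11:15, 12:30-14:45 (subtract 5h to convert from UTC+5).
Vanya ∩ Yara: 08:45-11:15, 14:00-14:45.
Vanya ∩ Yara ∩ Ines: 09:30-11:15, 14:00-14:45.
Vanya ∩ Yara ∩ Ines ∩ Pita: 09:30-11:15, 14:00-14:45.
The first common window of at least 90 minutes is 09:30-11:15, so the earliest start is 09:30.

09:30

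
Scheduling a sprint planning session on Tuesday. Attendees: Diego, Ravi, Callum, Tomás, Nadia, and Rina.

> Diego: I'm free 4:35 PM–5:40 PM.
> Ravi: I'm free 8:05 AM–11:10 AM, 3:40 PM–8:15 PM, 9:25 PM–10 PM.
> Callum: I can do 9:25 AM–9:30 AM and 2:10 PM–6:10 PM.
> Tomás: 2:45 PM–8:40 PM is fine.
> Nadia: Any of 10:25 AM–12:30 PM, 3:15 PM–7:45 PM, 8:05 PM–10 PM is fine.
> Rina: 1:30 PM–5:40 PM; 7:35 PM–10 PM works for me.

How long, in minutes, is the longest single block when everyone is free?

65

Diego ∩ Ravi: 16:35-17:40.
Diego ∩ Ravi ∩ Callum: 16:35-17:40.
Diego ∩ Ravi ∩ Callum ∩ Tomás: 16:35-17:40.
Diego ∩ Ravi ∩ Callum ∩ Tomás ∩ Nadia: 16:35-17:40.
Diego ∩ Ravi ∩ Callum ∩ Tomás ∩ Nadia ∩ Rina: 16:35-17:40.
The longest is 16:35-17:40 at 65 minutes.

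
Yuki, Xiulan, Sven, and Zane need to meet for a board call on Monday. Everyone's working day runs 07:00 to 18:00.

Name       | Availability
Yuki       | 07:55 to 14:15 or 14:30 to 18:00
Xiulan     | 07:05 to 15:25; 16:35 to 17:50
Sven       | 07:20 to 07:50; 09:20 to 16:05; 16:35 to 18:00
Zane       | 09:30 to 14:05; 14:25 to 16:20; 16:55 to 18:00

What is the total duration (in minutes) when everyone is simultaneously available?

385

Yuki ∩ Xiulan: 07:55-14:15, 14:30-15:25, 16:35-17:50.
Yuki ∩ Xiulan ∩ Sven: 09:20-14:15, 14:30-15:25, 16:35-17:50.
Yuki ∩ Xiulan ∩ Sven ∩ Zane: 09:30-14:05, 14:30-15:25, 16:55-17:50.
So the common availability across everyone is 09:30-14:05, 14:30-15:25, 16:55-17:50.
Summing the common windows: 275 + 55 + 55 = 385 minutes.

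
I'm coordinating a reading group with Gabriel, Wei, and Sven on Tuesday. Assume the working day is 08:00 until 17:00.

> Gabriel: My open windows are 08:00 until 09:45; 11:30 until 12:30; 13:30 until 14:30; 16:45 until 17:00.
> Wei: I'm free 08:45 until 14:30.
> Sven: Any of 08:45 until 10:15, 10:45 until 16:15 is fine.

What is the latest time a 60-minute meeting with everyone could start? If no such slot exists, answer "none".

13:30

Gabriel ∩ Wei: 08:45-09:45, 11:30-12:30, 13:30-14:30.
Gabriel ∩ Wei ∩ Sven: 08:45-09:45, 11:30-12:30, 13:30-14:30.
The last common window of at least 60 minutes is 13:30-14:30; a 60-minute meeting can start as late as 13:30 and still end by 14:30.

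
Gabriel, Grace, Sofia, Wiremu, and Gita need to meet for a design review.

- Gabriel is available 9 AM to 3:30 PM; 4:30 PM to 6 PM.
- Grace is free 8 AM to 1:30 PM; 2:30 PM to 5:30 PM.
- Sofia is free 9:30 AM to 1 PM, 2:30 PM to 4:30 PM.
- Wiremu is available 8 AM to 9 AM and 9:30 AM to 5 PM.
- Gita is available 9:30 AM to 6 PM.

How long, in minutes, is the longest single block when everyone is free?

210

Gabriel ∩ Grace: 09:00-13:30, 14:30-15:30, 16:30-17:30.
Gabriel ∩ Grace ∩ Sofia: 09:30-13:00, 14:30-15:30.
Gabriel ∩ Grace ∩ Sofia ∩ Wiremu: 09:30-13:00, 14:30-15:30.
Gabriel ∩ Grace ∩ Sofia ∩ Wiremu ∩ Gita: 09:30-13:00, 14:30-15:30.
Those are the intersection windows.
The longest is 09:30-13:00 at 210 minutes.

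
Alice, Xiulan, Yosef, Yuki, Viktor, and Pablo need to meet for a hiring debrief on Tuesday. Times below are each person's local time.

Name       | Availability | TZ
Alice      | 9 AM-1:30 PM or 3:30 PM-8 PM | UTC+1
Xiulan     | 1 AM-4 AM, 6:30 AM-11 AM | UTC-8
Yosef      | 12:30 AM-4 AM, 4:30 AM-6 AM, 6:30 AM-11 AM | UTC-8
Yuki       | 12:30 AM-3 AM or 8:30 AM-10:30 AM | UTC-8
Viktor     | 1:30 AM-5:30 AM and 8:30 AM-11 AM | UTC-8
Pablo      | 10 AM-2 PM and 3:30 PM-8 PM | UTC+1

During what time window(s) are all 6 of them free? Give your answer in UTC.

Alice in UTC: 08:00-12:30, 14:30-19:00 (subtract 1h to convert from UTC+1).
Xiulan in UTC: 09:00-12:00, 14:30-19:00 (add 8h to convert from UTC-8).
Yosef in UTC: 08:30-12:00, 12:30-14:00, 14:30-19:00 (add 8h to convert from UTC-8).
Yuki in UTC: 08:30-11:00, 16:30-18:30 (add 8h to convert from UTC-8).
Viktor in UTC: 09:30-13:30, 16:30-19:00 (add 8h to convert from UTC-8).
Pablo in UTC: 09:00-13:00, 14:30-19:00 (subtract 1h to convert from UTC+1).
Alice ∩ Xiulan: 09:00-12:00, 14:30-19:00.
Alice ∩ Xiulan ∩ Yosef: 09:00-12:00, 14:30-19:00.
Alice ∩ Xiulan ∩ Yosef ∩ Yuki: 09:00-11:00, 16:30-18:30.
Alice ∩ Xiulan ∩ Yosef ∩ Yuki ∩ Viktor: 09:30-11:00, 16:30-18:30.
Alice ∩ Xiulan ∩ Yosef ∩ Yuki ∩ Viktor ∩ Pablo: 09:30-11:00, 16:30-18:30.
Those are the intersection windows.

09:30-11:00, 16:30-18:30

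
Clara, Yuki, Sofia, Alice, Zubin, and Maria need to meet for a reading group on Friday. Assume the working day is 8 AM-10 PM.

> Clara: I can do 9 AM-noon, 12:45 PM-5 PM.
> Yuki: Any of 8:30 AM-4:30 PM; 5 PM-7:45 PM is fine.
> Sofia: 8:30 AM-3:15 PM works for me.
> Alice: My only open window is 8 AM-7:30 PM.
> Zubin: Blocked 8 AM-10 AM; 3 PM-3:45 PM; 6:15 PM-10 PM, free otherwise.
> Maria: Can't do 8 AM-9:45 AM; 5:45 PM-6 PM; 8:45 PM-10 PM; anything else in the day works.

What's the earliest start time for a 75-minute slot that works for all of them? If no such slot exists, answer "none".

10:00

Clara free: 09:00-12:00, 12:45-17:00.
Yuki free: 08:30-16:30, 17:00-19:45.
Sofia free: 08:30-15:15.
Alice free: 08:00-19:30.
Zubin free: 10:00-15:00, 15:45-18:15 (invert busy blocks within the working day).
Maria free: 09:45-17:45, 18:00-20:45 (invert busy blocks within the working day).
Clara ∩ Yuki: 09:00-12:00, 12:45-16:30.
Clara ∩ Yuki ∩ Sofia: 09:00-12:00, 12:45-15:15.
Clara ∩ Yuki ∩ Sofia ∩ Alice: 09:00-12:00, 12:45-15:15.
Clara ∩ Yuki ∩ Sofia ∩ Alice ∩ Zubin: 10:00-12:00, 12:45-15:00.
Clara ∩ Yuki ∩ Sofia ∩ Alice ∩ Zubin ∩ Maria: 10:00-12:00, 12:45-15:00.
The first common window of at least 75 minutes is 10:00-12:00, so the earliest start is 10:00.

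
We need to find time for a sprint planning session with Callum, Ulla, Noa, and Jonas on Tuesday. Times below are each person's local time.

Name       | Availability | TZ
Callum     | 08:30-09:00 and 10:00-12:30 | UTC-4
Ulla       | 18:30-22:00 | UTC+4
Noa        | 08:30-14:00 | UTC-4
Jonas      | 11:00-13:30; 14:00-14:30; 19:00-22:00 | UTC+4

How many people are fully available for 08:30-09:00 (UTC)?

Callum in UTC: 12:30-13:00, 14:00-16:30 (add 4h to convert from UTC-4).
Ulla in UTC: 14:30-18:00 (subtract 4h to convert from UTC+4).
Noa in UTC: 12:30-18:00 (add 4h to convert from UTC-4).
Jonas in UTC: 07:00-09:30, 10:00-10:30, 15:00-18:00 (subtract 4h to convert from UTC+4).
Jonas can make the full 08:30-09:00 slot — that's 1.

1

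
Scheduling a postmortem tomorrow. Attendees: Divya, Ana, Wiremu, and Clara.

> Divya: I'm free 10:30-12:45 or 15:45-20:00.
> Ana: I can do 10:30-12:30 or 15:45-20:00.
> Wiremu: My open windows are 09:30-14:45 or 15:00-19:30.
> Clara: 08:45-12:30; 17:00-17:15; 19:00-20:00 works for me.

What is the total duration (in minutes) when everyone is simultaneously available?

165

Divya ∩ Ana: 10:30-12:30, 15:45-20:00.
Divya ∩ Ana ∩ Wiremu: 10:30-12:30, 15:45-19:30.
Divya ∩ Ana ∩ Wiremu ∩ Clara: 10:30-12:30, 17:00-17:15, 19:00-19:30.
Summing the common windows: 120 + 15 + 30 = 165 minutes.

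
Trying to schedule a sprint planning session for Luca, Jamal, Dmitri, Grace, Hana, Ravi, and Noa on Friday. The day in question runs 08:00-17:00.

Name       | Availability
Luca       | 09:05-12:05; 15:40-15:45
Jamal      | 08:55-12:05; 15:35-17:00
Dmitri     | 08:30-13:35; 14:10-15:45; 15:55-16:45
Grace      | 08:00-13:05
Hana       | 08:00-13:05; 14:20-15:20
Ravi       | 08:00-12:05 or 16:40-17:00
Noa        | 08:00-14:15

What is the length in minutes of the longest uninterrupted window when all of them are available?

180

Luca ∩ Jamal: 09:05-12:05, 15:40-15:45.
Luca ∩ Jamal ∩ Dmitri: 09:05-12:05, 15:40-15:45.
Luca ∩ Jamal ∩ Dmitri ∩ Grace: 09:05-12:05.
Luca ∩ Jamal ∩ Dmitri ∩ Grace ∩ Hana: 09:05-12:05.
Luca ∩ Jamal ∩ Dmitri ∩ Grace ∩ Hana ∩ Ravi: 09:05-12:05.
Luca ∩ Jamal ∩ Dmitri ∩ Grace ∩ Hana ∩ Ravi ∩ Noa: 09:05-12:05.
The longest is 09:05-12:05 at 180 minutes.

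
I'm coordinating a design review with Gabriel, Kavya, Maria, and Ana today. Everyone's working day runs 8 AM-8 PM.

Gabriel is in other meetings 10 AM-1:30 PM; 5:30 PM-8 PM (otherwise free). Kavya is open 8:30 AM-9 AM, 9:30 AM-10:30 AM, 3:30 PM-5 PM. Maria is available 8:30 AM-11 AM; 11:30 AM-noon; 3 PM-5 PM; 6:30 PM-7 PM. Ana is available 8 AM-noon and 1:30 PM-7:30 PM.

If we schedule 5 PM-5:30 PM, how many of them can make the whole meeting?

2

Gabriel free: 08:00-10:00, 13:30-17:30 (invert busy blocks within the working day).
Kavya free: 08:30-09:00, 09:30-10:30, 15:30-17:00.
Maria free: 08:30-11:00, 11:30-12:00, 15:00-17:00, 18:30-19:00.
Ana free: 08:00-12:00, 13:30-19:30.
Gabriel and Ana can make the full 17:00-17:30 slot — that's 2.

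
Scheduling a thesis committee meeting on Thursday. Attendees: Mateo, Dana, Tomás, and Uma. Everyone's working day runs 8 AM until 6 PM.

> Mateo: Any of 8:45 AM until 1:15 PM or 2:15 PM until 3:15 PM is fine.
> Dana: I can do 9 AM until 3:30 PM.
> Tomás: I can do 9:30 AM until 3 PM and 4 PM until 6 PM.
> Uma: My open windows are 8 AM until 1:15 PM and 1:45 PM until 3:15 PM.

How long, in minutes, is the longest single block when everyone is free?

225

Mateo ∩ Dana: 09:00-13:15, 14:15-15:15.
Mateo ∩ Dana ∩ Tomás: 09:30-13:15, 14:15-15:00.
Mateo ∩ Dana ∩ Tomás ∩ Uma: 09:30-13:15, 14:15-15:00.
The longest is 09:30-13:15 at 225 minutes.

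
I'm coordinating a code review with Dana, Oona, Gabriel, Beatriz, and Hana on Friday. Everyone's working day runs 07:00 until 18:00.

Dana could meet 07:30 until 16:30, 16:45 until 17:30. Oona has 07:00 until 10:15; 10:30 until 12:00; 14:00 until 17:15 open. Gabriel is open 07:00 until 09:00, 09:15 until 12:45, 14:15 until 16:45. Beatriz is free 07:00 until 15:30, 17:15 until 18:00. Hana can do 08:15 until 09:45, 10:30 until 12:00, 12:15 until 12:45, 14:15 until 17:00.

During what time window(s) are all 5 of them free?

Dana ∩ Oona: 07:30-10:15, 10:30-12:00, 14:00-16:30, 16:45-17:15.
Dana ∩ Oona ∩ Gabriel: 07:30-09:00, 09:15-10:15, 10:30-12:00, 14:15-16:30.
Dana ∩ Oona ∩ Gabriel ∩ Beatriz: 07:30-09:00, 09:15-10:15, 10:30-12:00, 14:15-15:30.
Dana ∩ Oona ∩ Gabriel ∩ Beatriz ∩ Hana: 08:15-09:00, 09:15-09:45, 10:30-12:00, 14:15-15:30.
Those are the intersection windows.

08:15-09:00, 09:15-09:45, 10:30-12:00, 14:15-15:30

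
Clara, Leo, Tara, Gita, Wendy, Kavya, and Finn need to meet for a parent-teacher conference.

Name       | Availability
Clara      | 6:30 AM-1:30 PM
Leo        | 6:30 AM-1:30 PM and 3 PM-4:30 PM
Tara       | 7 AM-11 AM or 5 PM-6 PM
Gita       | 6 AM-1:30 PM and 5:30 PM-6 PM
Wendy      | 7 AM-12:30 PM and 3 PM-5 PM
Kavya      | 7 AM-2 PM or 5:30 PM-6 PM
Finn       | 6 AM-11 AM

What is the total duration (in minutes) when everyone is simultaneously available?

240

Clara ∩ Leo: 06:30-13:30.
Clara ∩ Leo ∩ Tara: 07:00-11:00.
Clara ∩ Leo ∩ Tara ∩ Gita: 07:00-11:00.
Clara ∩ Leo ∩ Tara ∩ Gita ∩ Wendy: 07:00-11:00.
Clara ∩ Leo ∩ Tara ∩ Gita ∩ Wendy ∩ Kavya: 07:00-11:00.
Clara ∩ Leo ∩ Tara ∩ Gita ∩ Wendy ∩ Kavya ∩ Finn: 07:00-11:00.
That's a single block of 240 minutes.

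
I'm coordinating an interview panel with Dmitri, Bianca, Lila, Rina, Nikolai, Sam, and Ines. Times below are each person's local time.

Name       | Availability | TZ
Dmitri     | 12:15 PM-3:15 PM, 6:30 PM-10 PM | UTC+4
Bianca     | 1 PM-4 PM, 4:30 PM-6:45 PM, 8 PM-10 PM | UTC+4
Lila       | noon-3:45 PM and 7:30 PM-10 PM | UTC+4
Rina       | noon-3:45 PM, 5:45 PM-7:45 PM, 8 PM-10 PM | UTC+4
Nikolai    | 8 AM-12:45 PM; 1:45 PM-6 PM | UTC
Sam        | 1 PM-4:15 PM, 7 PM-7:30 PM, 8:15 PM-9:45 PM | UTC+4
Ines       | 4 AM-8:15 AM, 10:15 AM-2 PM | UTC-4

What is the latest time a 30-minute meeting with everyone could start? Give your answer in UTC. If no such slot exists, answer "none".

Dmitri in UTC: 08:15-11:15, 14:30-18:00 (subtract 4h to convert from UTC+4).
Bianca in UTC: 09:00-12:00, 12:30-14:45, 16:00-18:00 (subtract 4h to convert from UTC+4).
Lila in UTC: 08:00-11:45, 15:30-18:00 (subtract 4h to convert from UTC+4).
Rina in UTC: 08:00-11:45, 13:45-15:45, 16:00-18:00 (subtract 4h to convert from UTC+4).
Nikolai in UTC: 08:00-12:45, 13:45-18:00.
Sam in UTC: 09:00-12:15, 15:00-15:30, 16:15-17:45 (subtract 4h to convert from UTC+4).
Ines in UTC: 08:00-12:15, 14:15-18:00 (add 4h to convert from UTC-4).
Dmitri ∩ Bianca: 09:00-11:15, 14:30-14:45, 16:00-18:00.
Dmitri ∩ Bianca ∩ Lila: 09:00-11:15, 16:00-18:00.
Dmitri ∩ Bianca ∩ Lila ∩ Rina: 09:00-11:15, 16:00-18:00.
Dmitri ∩ Bianca ∩ Lila ∩ Rina ∩ Nikolai: 09:00-11:15, 16:00-18:00.
Dmitri ∩ Bianca ∩ Lila ∩ Rina ∩ Nikolai ∩ Sam: 09:00-11:15, 16:15-17:45.
Dmitri ∩ Bianca ∩ Lila ∩ Rina ∩ Nikolai ∩ Sam ∩ Ines: 09:00-11:15, 16:15-17:45.
So the common availability across everyone is 09:00-11:15, 16:15-17:45.
The last common window of at least 30 minutes is 16:15-17:45; a 30-minute meeting can start as late as 17:15 and still end by 17:45.

17:15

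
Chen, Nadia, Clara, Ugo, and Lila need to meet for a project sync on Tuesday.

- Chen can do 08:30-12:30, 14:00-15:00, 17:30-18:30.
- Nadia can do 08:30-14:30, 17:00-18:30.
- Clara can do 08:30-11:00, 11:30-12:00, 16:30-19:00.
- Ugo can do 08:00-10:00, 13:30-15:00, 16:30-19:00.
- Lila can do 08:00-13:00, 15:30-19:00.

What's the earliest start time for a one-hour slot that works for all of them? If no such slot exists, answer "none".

Chen ∩ Nadia: 08:30-12:30, 14:00-14:30, 17:30-18:30.
Chen ∩ Nadia ∩ Clara: 08:30-11:00, 11:30-12:00, 17:30-18:30.
Chen ∩ Nadia ∩ Clara ∩ Ugo: 08:30-10:00, 17:30-18:30.
Chen ∩ Nadia ∩ Clara ∩ Ugo ∩ Lila: 08:30-10:00, 17:30-18:30.
The first common window of at least 60 minutes is 08:30-10:00, so the earliest start is 08:30.

08:30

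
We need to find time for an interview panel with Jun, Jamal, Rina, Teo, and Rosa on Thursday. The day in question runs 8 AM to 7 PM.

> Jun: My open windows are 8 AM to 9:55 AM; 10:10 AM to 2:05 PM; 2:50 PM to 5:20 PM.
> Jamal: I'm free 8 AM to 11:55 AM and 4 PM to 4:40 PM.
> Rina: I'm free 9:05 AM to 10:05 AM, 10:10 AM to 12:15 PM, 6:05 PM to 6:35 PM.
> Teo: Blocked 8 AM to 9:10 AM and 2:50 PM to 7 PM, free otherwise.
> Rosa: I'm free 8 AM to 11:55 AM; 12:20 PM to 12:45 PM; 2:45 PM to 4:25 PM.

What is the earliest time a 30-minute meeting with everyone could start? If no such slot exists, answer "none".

09:10

Jun free: 08:00-09:55, 10:10-14:05, 14:50-17:20.
Jamal free: 08:00-11:55, 16:00-16:40.
Rina free: 09:05-10:05, 10:10-12:15, 18:05-18:35.
Teo free: 09:10-14:50 (invert busy blocks within the working day).
Rosa free: 08:00-11:55, 12:20-12:45, 14:45-16:25.
Jun ∩ Jamal: 08:00-09:55, 10:10-11:55, 16:00-16:40.
Jun ∩ Jamal ∩ Rina: 09:05-09:55, 10:10-11:55.
Jun ∩ Jamal ∩ Rina ∩ Teo: 09:10-09:55, 10:10-11:55.
Jun ∩ Jamal ∩ Rina ∩ Teo ∩ Rosa: 09:10-09:55, 10:10-11:55.
The first common window of at least 30 minutes is 09:10-09:55, so the earliest start is 09:10.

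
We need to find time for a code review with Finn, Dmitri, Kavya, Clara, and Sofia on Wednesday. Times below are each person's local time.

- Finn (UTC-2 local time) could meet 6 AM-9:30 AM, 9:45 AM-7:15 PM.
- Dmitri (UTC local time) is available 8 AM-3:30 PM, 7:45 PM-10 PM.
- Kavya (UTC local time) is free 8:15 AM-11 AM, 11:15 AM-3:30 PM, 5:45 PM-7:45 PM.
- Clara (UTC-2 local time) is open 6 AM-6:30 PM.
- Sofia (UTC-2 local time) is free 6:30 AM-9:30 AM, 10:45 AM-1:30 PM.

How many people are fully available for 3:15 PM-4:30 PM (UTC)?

2

Finn in UTC: 08:00-11:30, 11:45-21:15 (add 2h to convert from UTC-2).
Dmitri in UTC: 08:00-15:30, 19:45-22:00.
Kavya in UTC: 08:15-11:00, 11:15-15:30, 17:45-19:45.
Clara in UTC: 08:00-20:30 (add 2h to convert from UTC-2).
Sofia in UTC: 08:30-11:30, 12:45-15:30 (add 2h to convert from UTC-2).
Finn and Clara can make the full 15:15-16:30 slot — that's 2.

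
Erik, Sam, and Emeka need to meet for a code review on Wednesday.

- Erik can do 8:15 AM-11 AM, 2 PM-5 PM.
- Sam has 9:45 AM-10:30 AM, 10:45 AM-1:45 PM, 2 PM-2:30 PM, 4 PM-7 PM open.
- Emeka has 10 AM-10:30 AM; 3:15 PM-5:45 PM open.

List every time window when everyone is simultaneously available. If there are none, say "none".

Erik ∩ Sam: 09:45-10:30, 10:45-11:00, 14:00-14:30, 16:00-17:00.
Erik ∩ Sam ∩ Emeka: 10:00-10:30, 16:00-17:00.

10:00-10:30, 16:00-17:00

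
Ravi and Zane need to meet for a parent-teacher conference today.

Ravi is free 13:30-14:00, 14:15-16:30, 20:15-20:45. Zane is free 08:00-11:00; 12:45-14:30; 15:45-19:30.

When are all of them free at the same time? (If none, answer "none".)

13:30-14:00, 14:15-14:30, 15:45-16:30

Ravi ∩ Zane: 13:30-14:00, 14:15-14:30, 15:45-16:30.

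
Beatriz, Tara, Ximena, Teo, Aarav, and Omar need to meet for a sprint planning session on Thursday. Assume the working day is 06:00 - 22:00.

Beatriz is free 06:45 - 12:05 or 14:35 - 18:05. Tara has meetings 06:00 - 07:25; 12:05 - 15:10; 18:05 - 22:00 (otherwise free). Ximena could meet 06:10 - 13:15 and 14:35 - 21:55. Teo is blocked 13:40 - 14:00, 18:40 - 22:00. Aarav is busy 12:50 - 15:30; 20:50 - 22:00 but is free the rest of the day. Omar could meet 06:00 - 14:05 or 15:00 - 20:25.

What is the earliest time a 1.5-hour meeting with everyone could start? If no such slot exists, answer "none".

Beatriz free: 06:45-12:05, 14:35-18:05.
Tara free: 07:25-12:05, 15:10-18:05 (invert busy blocks within the working day).
Ximena free: 06:10-13:15, 14:35-21:55.
Teo free: 06:00-13:40, 14:00-18:40 (invert busy blocks within the working day).
Aarav free: 06:00-12:50, 15:30-20:50 (invert busy blocks within the working day).
Omar free: 06:00-14:05, 15:00-20:25.
Beatriz ∩ Tara: 07:25-12:05, 15:10-18:05.
Beatriz ∩ Tara ∩ Ximena: 07:25-12:05, 15:10-18:05.
Beatriz ∩ Tara ∩ Ximena ∩ Teo: 07:25-12:05, 15:10-18:05.
Beatriz ∩ Tara ∩ Ximena ∩ Teo ∩ Aarav: 07:25-12:05, 15:30-18:05.
Beatriz ∩ Tara ∩ Ximena ∩ Teo ∩ Aarav ∩ Omar: 07:25-12:05, 15:30-18:05.
So the common availability across everyone is 07:25-12:05, 15:30-18:05.
The first common window of at least 90 minutes is 07:25-12:05, so the earliest start is 07:25.

07:25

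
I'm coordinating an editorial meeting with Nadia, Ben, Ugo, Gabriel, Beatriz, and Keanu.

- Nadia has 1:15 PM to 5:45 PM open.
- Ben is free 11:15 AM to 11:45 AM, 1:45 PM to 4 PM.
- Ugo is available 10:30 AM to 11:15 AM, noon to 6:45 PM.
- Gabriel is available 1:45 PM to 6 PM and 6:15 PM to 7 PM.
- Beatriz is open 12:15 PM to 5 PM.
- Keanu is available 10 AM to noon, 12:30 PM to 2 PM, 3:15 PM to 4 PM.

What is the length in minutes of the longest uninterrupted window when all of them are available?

Nadia ∩ Ben: 13:45-16:00.
Nadia ∩ Ben ∩ Ugo: 13:45-16:00.
Nadia ∩ Ben ∩ Ugo ∩ Gabriel: 13:45-16:00.
Nadia ∩ Ben ∩ Ugo ∩ Gabriel ∩ Beatriz: 13:45-16:00.
Nadia ∩ Ben ∩ Ugo ∩ Gabriel ∩ Beatriz ∩ Keanu: 13:45-14:00, 15:15-16:00.
So the common availability across everyone is 13:45-14:00, 15:15-16:00.
The longest is 15:15-16:00 at 45 minutes.

45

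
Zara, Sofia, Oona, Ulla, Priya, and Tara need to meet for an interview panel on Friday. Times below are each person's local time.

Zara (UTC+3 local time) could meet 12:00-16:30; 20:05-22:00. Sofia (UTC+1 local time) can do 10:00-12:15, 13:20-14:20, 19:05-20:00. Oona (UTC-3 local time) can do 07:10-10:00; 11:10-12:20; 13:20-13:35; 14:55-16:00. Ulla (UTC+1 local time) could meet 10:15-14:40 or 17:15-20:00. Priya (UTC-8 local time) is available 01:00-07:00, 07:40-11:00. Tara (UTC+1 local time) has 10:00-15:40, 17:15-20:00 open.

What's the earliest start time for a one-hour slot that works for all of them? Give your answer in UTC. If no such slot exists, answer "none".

10:10

Zara in UTC: 09:00-13:30, 17:05-19:00 (subtract 3h to convert from UTC+3).
Sofia in UTC: 09:00-11:15, 12:20-13:20, 18:05-19:00 (subtract 1h to convert from UTC+1).
Oona in UTC: 10:10-13:00, 14:10-15:20, 16:20-16:35, 17:55-19:00 (add 3h to convert from UTC-3).
Ulla in UTC: 09:15-13:40, 16:15-19:00 (subtract 1h to convert from UTC+1).
Priya in UTC: 09:00-15:00, 15:40-19:00 (add 8h to convert from UTC-8).
Tara in UTC: 09:00-14:40, 16:15-19:00 (subtract 1h to convert from UTC+1).
Zara ∩ Sofia: 09:00-11:15, 12:20-13:20, 18:05-19:00.
Zara ∩ Sofia ∩ Oona: 10:10-11:15, 12:20-13:00, 18:05-19:00.
Zara ∩ Sofia ∩ Oona ∩ Ulla: 10:10-11:15, 12:20-13:00, 18:05-19:00.
Zara ∩ Sofia ∩ Oona ∩ Ulla ∩ Priya: 10:10-11:15, 12:20-13:00, 18:05-19:00.
Zara ∩ Sofia ∩ Oona ∩ Ulla ∩ Priya ∩ Tara: 10:10-11:15, 12:20-13:00, 18:05-19:00.
The first common window of at least 60 minutes is 10:10-11:15, so the earliest start is 10:10.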